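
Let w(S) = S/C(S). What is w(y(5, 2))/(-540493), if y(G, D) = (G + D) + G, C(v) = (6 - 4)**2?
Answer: -3/540493 ≈ -5.5505e-6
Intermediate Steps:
C(v) = 4 (C(v) = 2**2 = 4)
y(G, D) = D + 2*G (y(G, D) = (D + G) + G = D + 2*G)
w(S) = S/4
w(y(5, 2))/(-540493) = ((2 + 2*5)/4)/(-540493) = ((2 + 10)/4)*(-1/540493) = ((1/4)*12)*(-1/540493) = 3*(-1/540493) = -3/540493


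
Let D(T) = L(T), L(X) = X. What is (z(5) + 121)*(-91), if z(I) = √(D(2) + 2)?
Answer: -11193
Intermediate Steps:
D(T) = T
z(I) = 2 (z(I) = √(2 + 2) = √4 = 2)
(z(5) + 121)*(-91) = (2 + 121)*(-91) = 123*(-91) = -11193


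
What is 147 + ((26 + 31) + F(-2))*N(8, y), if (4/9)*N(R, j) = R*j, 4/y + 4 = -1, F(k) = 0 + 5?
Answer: -3729/5 ≈ -745.80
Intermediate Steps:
F(k) = 5
y = -⅘ (y = 4/(-4 - 1) = 4/(-5) = 4*(-⅕) = -⅘ ≈ -0.80000)
N(R, j) = 9*R*j/4 (N(R, j) = 9*(R*j)/4 = 9*R*j/4)
147 + ((26 + 31) + F(-2))*N(8, y) = 147 + ((26 + 31) + 5)*((9/4)*8*(-⅘)) = 147 + (57 + 5)*(-72/5) = 147 + 62*(-72/5) = 147 - 4464/5 = -3729/5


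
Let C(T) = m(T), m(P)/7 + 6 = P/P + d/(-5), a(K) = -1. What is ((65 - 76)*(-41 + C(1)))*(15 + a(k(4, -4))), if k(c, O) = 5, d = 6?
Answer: 64988/5 ≈ 12998.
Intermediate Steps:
m(P) = -217/5 (m(P) = -42 + 7*(P/P + 6/(-5)) = -42 + 7*(1 + 6*(-⅕)) = -42 + 7*(1 - 6/5) = -42 + 7*(-⅕) = -42 - 7/5 = -217/5)
C(T) = -217/5
((65 - 76)*(-41 + C(1)))*(15 + a(k(4, -4))) = ((65 - 76)*(-41 - 217/5))*(15 - 1) = -11*(-422/5)*14 = (4642/5)*14 = 64988/5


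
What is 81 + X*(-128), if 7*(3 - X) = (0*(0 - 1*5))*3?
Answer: -303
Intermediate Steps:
X = 3 (X = 3 - 0*(0 - 1*5)*3/7 = 3 - 0*(0 - 5)*3/7 = 3 - 0*(-5)*3/7 = 3 - 0*3 = 3 - ⅐*0 = 3 + 0 = 3)
81 + X*(-128) = 81 + 3*(-128) = 81 - 384 = -303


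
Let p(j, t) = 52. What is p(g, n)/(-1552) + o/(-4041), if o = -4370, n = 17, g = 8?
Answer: 1643027/1567908 ≈ 1.0479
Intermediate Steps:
p(g, n)/(-1552) + o/(-4041) = 52/(-1552) - 4370/(-4041) = 52*(-1/1552) - 4370*(-1/4041) = -13/388 + 4370/4041 = 1643027/1567908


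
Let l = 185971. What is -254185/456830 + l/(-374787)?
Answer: -36044473105/34242789042 ≈ -1.0526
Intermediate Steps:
-254185/456830 + l/(-374787) = -254185/456830 + 185971/(-374787) = -254185*1/456830 + 185971*(-1/374787) = -50837/91366 - 185971/374787 = -36044473105/34242789042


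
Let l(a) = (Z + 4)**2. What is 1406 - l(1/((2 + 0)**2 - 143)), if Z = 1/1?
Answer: 1381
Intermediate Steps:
Z = 1
l(a) = 25 (l(a) = (1 + 4)**2 = 5**2 = 25)
1406 - l(1/((2 + 0)**2 - 143)) = 1406 - 1*25 = 1406 - 25 = 1381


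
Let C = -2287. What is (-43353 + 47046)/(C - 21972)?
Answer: -3693/24259 ≈ -0.15223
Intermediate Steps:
(-43353 + 47046)/(C - 21972) = (-43353 + 47046)/(-2287 - 21972) = 3693/(-24259) = 3693*(-1/24259) = -3693/24259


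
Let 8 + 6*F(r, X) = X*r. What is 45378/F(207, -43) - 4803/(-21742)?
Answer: -5876860929/193699478 ≈ -30.340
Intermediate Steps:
F(r, X) = -4/3 + X*r/6 (F(r, X) = -4/3 + (X*r)/6 = -4/3 + X*r/6)
45378/F(207, -43) - 4803/(-21742) = 45378/(-4/3 + (⅙)*(-43)*207) - 4803/(-21742) = 45378/(-4/3 - 2967/2) - 4803*(-1/21742) = 45378/(-8909/6) + 4803/21742 = 45378*(-6/8909) + 4803/21742 = -272268/8909 + 4803/21742 = -5876860929/193699478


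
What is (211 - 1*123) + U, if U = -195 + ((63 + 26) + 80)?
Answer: 62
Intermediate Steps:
U = -26 (U = -195 + (89 + 80) = -195 + 169 = -26)
(211 - 1*123) + U = (211 - 1*123) - 26 = (211 - 123) - 26 = 88 - 26 = 62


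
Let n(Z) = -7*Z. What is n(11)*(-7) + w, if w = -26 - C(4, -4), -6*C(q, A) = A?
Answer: 1537/3 ≈ 512.33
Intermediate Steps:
C(q, A) = -A/6
w = -80/3 (w = -26 - (-1)*(-4)/6 = -26 - 1*⅔ = -26 - ⅔ = -80/3 ≈ -26.667)
n(11)*(-7) + w = -7*11*(-7) - 80/3 = -77*(-7) - 80/3 = 539 - 80/3 = 1537/3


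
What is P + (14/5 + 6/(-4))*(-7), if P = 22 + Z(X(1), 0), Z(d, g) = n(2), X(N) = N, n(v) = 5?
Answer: 179/10 ≈ 17.900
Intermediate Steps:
Z(d, g) = 5
P = 27 (P = 22 + 5 = 27)
P + (14/5 + 6/(-4))*(-7) = 27 + (14/5 + 6/(-4))*(-7) = 27 + (14*(⅕) + 6*(-¼))*(-7) = 27 + (14/5 - 3/2)*(-7) = 27 + (13/10)*(-7) = 27 - 91/10 = 179/10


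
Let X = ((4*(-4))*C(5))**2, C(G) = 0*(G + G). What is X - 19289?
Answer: -19289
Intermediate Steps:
C(G) = 0 (C(G) = 0*(2*G) = 0)
X = 0 (X = ((4*(-4))*0)**2 = (-16*0)**2 = 0**2 = 0)
X - 19289 = 0 - 19289 = -19289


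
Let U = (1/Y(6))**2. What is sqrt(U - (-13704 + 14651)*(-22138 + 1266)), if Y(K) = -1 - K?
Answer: 3*sqrt(107613713)/7 ≈ 4445.9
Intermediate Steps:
U = 1/49 (U = (1/(-1 - 1*6))**2 = (1/(-1 - 6))**2 = (1/(-7))**2 = (-1/7)**2 = 1/49 ≈ 0.020408)
sqrt(U - (-13704 + 14651)*(-22138 + 1266)) = sqrt(1/49 - (-13704 + 14651)*(-22138 + 1266)) = sqrt(1/49 - 947*(-20872)) = sqrt(1/49 - 1*(-19765784)) = sqrt(1/49 + 19765784) = sqrt(968523417/49) = 3*sqrt(107613713)/7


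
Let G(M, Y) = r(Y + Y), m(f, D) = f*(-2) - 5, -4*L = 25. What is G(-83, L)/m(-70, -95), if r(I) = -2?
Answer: -2/135 ≈ -0.014815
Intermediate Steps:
L = -25/4 (L = -1/4*25 = -25/4 ≈ -6.2500)
m(f, D) = -5 - 2*f (m(f, D) = -2*f - 5 = -5 - 2*f)
G(M, Y) = -2
G(-83, L)/m(-70, -95) = -2/(-5 - 2*(-70)) = -2/(-5 + 140) = -2/135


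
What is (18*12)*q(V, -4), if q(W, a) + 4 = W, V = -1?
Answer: -1080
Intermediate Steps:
q(W, a) = -4 + W
(18*12)*q(V, -4) = (18*12)*(-4 - 1) = 216*(-5) = -1080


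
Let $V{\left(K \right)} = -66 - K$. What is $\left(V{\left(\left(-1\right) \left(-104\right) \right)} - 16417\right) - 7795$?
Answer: $-24382$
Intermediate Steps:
$\left(V{\left(\left(-1\right) \left(-104\right) \right)} - 16417\right) - 7795 = \left(\left(-66 - \left(-1\right) \left(-104\right)\right) - 16417\right) - 7795 = \left(\left(-66 - 104\right) - 16417\right) - 7795 = \left(-170 - 16417\right) - 7795 = -16587 - 7795 = -24382$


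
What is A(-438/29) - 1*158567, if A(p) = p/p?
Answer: -158566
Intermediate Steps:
A(p) = 1
A(-438/29) - 1*158567 = 1 - 1*158567 = 1 - 158567 = -158566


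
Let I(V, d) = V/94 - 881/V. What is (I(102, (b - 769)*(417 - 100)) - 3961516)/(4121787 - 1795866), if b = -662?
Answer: -1460887993/857728098 ≈ -1.7032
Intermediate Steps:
I(V, d) = -881/V + V/94 (I(V, d) = V*(1/94) - 881/V = V/94 - 881/V = -881/V + V/94)
(I(102, (b - 769)*(417 - 100)) - 3961516)/(4121787 - 1795866) = ((-881/102 + (1/94)*102) - 3961516)/(4121787 - 1795866) = ((-881*1/102 + 51/47) - 3961516)/2325921 = ((-881/102 + 51/47) - 3961516)*(1/2325921) = (-36205/4794 - 3961516)*(1/2325921) = -18991543909/4794*1/2325921 = -1460887993/857728098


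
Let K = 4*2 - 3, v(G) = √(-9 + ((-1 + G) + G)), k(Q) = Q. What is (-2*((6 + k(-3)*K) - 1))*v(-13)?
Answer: 120*I ≈ 120.0*I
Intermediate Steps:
v(G) = √(-10 + 2*G) (v(G) = √(-9 + (-1 + 2*G)) = √(-10 + 2*G))
K = 5 (K = 8 - 3 = 5)
(-2*((6 + k(-3)*K) - 1))*v(-13) = (-2*((6 - 3*5) - 1))*√(-10 + 2*(-13)) = (-2*((6 - 15) - 1))*√(-10 - 26) = (-2*(-9 - 1))*√(-36) = (-2*(-10))*(6*I) = 20*(6*I) = 120*I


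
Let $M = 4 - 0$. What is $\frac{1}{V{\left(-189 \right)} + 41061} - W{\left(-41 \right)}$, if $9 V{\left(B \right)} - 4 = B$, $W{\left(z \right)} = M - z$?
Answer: $- \frac{16621371}{369364} \approx -45.0$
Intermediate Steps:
$M = 4$ ($M = 4 + 0 = 4$)
$W{\left(z \right)} = 4 - z$
$V{\left(B \right)} = \frac{4}{9} + \frac{B}{9}$
$\frac{1}{V{\left(-189 \right)} + 41061} - W{\left(-41 \right)} = \frac{1}{\left(\frac{4}{9} + \frac{1}{9} \left(-189\right)\right) + 41061} - \left(4 - -41\right) = \frac{1}{\left(\frac{4}{9} - 21\right) + 41061} - \left(4 + 41\right) = \frac{1}{- \frac{185}{9} + 41061} - 45 = \frac{1}{\frac{369364}{9}} - 45 = \frac{9}{369364} - 45 = - \frac{16621371}{369364}$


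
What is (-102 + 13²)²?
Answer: 4489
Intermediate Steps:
(-102 + 13²)² = (-102 + 169)² = 67² = 4489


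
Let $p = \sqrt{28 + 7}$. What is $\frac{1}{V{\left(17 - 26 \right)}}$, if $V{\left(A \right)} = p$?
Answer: $\frac{\sqrt{35}}{35} \approx 0.16903$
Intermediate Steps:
$p = \sqrt{35} \approx 5.9161$
$V{\left(A \right)} = \sqrt{35}$
$\frac{1}{V{\left(17 - 26 \right)}} = \frac{1}{\sqrt{35}} = \frac{\sqrt{35}}{35}$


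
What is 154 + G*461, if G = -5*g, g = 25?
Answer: -57471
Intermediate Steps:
G = -125 (G = -5*25 = -125)
154 + G*461 = 154 - 125*461 = 154 - 57625 = -57471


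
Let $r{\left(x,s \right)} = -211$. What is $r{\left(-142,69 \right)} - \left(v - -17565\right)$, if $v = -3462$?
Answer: $-14314$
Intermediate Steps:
$r{\left(-142,69 \right)} - \left(v - -17565\right) = -211 - \left(-3462 - -17565\right) = -211 - \left(-3462 + 17565\right) = -211 - 14103 = -14314$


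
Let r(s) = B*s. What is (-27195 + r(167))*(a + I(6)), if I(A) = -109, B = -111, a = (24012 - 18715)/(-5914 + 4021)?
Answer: 3226148696/631 ≈ 5.1128e+6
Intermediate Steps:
a = -5297/1893 (a = 5297/(-1893) = 5297*(-1/1893) = -5297/1893 ≈ -2.7982)
r(s) = -111*s
(-27195 + r(167))*(a + I(6)) = (-27195 - 111*167)*(-5297/1893 - 109) = (-27195 - 18537)*(-211634/1893) = -45732*(-211634/1893) = 3226148696/631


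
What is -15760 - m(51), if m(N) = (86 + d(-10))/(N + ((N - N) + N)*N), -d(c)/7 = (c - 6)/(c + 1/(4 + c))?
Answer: -1274765647/80886 ≈ -15760.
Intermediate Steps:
d(c) = -7*(-6 + c)/(c + 1/(4 + c)) (d(c) = -7*(c - 6)/(c + 1/(4 + c)) = -7*(-6 + c)/(c + 1/(4 + c)))
m(N) = 4574/(61*(N + N²)) (m(N) = (86 + 7*(24 - 1*(-10)² + 2*(-10))/(1 + (-10)² + 4*(-10)))/(N + ((N - N) + N)*N) = (86 + 7*(24 - 1*100 - 20)/(1 + 100 - 40))/(N + (0 + N)*N) = (86 + 7*(24 - 100 - 20)/61)/(N + N*N) = (86 + 7*(1/61)*(-96))/(N + N²) = (86 - 672/61)/(N + N²) = 4574/(61*(N + N²)))
-15760 - m(51) = -15760 - 4574/(61*51*(1 + 51)) = -15760 - 4574/(61*51*52) = -15760 - 1*2287/80886 = -15760 - 2287/80886 = -1274765647/80886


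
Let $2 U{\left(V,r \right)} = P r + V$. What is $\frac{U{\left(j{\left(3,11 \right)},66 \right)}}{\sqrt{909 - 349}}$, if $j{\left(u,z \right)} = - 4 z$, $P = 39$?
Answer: $\frac{253 \sqrt{35}}{28} \approx 53.456$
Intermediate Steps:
$U{\left(V,r \right)} = \frac{V}{2} + \frac{39 r}{2}$ ($U{\left(V,r \right)} = \frac{39 r + V}{2} = \frac{V + 39 r}{2} = \frac{V}{2} + \frac{39 r}{2}$)
$\frac{U{\left(j{\left(3,11 \right)},66 \right)}}{\sqrt{909 - 349}} = \frac{\frac{\left(-4\right) 11}{2} + \frac{39}{2} \cdot 66}{\sqrt{909 - 349}} = \frac{\frac{1}{2} \left(-44\right) + 1287}{\sqrt{560}} = \frac{-22 + 1287}{4 \sqrt{35}} = 1265 \frac{\sqrt{35}}{140} = \frac{253 \sqrt{35}}{28}$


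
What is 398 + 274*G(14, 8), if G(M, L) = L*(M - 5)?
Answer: 20126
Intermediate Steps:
G(M, L) = L*(-5 + M)
398 + 274*G(14, 8) = 398 + 274*(8*(-5 + 14)) = 398 + 274*(8*9) = 398 + 274*72 = 398 + 19728 = 20126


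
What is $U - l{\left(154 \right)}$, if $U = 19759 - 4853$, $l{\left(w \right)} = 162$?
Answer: $14744$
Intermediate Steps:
$U = 14906$ ($U = 19759 - 4853 = 14906$)
$U - l{\left(154 \right)} = 14906 - 162 = 14744$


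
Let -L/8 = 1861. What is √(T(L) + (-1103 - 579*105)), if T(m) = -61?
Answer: I*√61959 ≈ 248.92*I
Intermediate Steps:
L = -14888 (L = -8*1861 = -14888)
√(T(L) + (-1103 - 579*105)) = √(-61 + (-1103 - 579*105)) = √(-61 + (-1103 - 60795)) = √(-61 - 61898) = √(-61959) = I*√61959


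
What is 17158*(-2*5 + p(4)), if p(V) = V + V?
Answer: -34316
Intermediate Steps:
p(V) = 2*V
17158*(-2*5 + p(4)) = 17158*(-2*5 + 2*4) = 17158*(-10 + 8) = 17158*(-2) = -34316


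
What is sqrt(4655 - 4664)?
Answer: 3*I ≈ 3.0*I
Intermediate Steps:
sqrt(4655 - 4664) = sqrt(-9) = 3*I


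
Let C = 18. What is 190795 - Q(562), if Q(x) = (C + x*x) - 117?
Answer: -124950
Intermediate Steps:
Q(x) = -99 + x**2 (Q(x) = (18 + x*x) - 117 = (18 + x**2) - 117 = -99 + x**2)
190795 - Q(562) = 190795 - (-99 + 562**2) = 190795 - (-99 + 315844) = 190795 - 1*315745 = 190795 - 315745 = -124950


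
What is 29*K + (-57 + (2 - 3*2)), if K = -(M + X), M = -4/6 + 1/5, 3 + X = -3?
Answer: 1898/15 ≈ 126.53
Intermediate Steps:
X = -6 (X = -3 - 3 = -6)
M = -7/15 (M = -4*⅙ + 1*(⅕) = -⅔ + ⅕ = -7/15 ≈ -0.46667)
K = 97/15 (K = -(-7/15 - 6) = -1*(-97/15) = 97/15 ≈ 6.4667)
29*K + (-57 + (2 - 3*2)) = 29*(97/15) + (-57 + (2 - 3*2)) = 2813/15 + (-57 + (2 - 6)) = 2813/15 + (-57 - 4) = 2813/15 - 61 = 1898/15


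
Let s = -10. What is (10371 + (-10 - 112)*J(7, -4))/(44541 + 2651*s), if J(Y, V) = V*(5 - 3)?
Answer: 11347/18031 ≈ 0.62930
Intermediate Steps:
J(Y, V) = 2*V (J(Y, V) = V*2 = 2*V)
(10371 + (-10 - 112)*J(7, -4))/(44541 + 2651*s) = (10371 + (-10 - 112)*(2*(-4)))/(44541 + 2651*(-10)) = (10371 - 122*(-8))/(44541 - 26510) = (10371 + 976)/18031 = 11347*(1/18031) = 11347/18031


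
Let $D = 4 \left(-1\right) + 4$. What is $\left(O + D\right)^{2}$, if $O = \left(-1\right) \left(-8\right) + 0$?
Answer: $64$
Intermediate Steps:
$D = 0$ ($D = -4 + 4 = 0$)
$O = 8$ ($O = 8 + 0 = 8$)
$\left(O + D\right)^{2} = \left(8 + 0\right)^{2} = 8^{2} = 64$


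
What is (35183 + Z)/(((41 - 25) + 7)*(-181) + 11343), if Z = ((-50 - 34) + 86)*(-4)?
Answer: 7035/1436 ≈ 4.8990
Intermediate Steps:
Z = -8 (Z = (-84 + 86)*(-4) = 2*(-4) = -8)
(35183 + Z)/(((41 - 25) + 7)*(-181) + 11343) = (35183 - 8)/(((41 - 25) + 7)*(-181) + 11343) = 35175/((16 + 7)*(-181) + 11343) = 35175/(23*(-181) + 11343) = 35175/(-4163 + 11343) = 35175/7180 = 35175*(1/7180) = 7035/1436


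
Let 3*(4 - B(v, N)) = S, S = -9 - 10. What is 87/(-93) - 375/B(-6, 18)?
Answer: -1154/31 ≈ -37.226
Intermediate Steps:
S = -19
B(v, N) = 31/3 (B(v, N) = 4 - ⅓*(-19) = 4 + 19/3 = 31/3)
87/(-93) - 375/B(-6, 18) = 87/(-93) - 375/31/3 = 87*(-1/93) - 375*3/31 = -29/31 - 1125/31 = -1154/31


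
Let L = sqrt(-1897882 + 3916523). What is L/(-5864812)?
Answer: -sqrt(2018641)/5864812 ≈ -0.00024226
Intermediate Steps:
L = sqrt(2018641) ≈ 1420.8
L/(-5864812) = sqrt(2018641)/(-5864812) = sqrt(2018641)*(-1/5864812) = -sqrt(2018641)/5864812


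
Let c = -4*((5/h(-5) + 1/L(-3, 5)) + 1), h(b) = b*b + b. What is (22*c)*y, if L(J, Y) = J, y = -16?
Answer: 3872/3 ≈ 1290.7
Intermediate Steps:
h(b) = b + b² (h(b) = b² + b = b + b²)
c = -11/3 (c = -4*((5/((-5*(1 - 5))) + 1/(-3)) + 1) = -4*((5/((-5*(-4))) + 1*(-⅓)) + 1) = -4*((5/20 - ⅓) + 1) = -4*((5*(1/20) - ⅓) + 1) = -4*((¼ - ⅓) + 1) = -4*(-1/12 + 1) = -4*11/12 = -11/3 ≈ -3.6667)
(22*c)*y = (22*(-11/3))*(-16) = -242/3*(-16) = 3872/3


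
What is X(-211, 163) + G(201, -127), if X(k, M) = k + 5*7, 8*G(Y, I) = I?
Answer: -1535/8 ≈ -191.88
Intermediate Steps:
G(Y, I) = I/8
X(k, M) = 35 + k (X(k, M) = k + 35 = 35 + k)
X(-211, 163) + G(201, -127) = (35 - 211) + (⅛)*(-127) = -176 - 127/8 = -1535/8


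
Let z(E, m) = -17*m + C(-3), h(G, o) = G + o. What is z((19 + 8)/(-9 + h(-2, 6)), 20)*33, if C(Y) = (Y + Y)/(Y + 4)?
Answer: -11418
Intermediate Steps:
C(Y) = 2*Y/(4 + Y) (C(Y) = (2*Y)/(4 + Y) = 2*Y/(4 + Y))
z(E, m) = -6 - 17*m (z(E, m) = -17*m + 2*(-3)/(4 - 3) = -17*m + 2*(-3)/1 = -17*m + 2*(-3)*1 = -17*m - 6 = -6 - 17*m)
z((19 + 8)/(-9 + h(-2, 6)), 20)*33 = (-6 - 17*20)*33 = (-6 - 340)*33 = -346*33 = -11418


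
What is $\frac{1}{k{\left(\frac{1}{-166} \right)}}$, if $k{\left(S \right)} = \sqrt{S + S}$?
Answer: $- i \sqrt{83} \approx - 9.1104 i$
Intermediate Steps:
$k{\left(S \right)} = \sqrt{2} \sqrt{S}$ ($k{\left(S \right)} = \sqrt{2 S} = \sqrt{2} \sqrt{S}$)
$\frac{1}{k{\left(\frac{1}{-166} \right)}} = \frac{1}{\sqrt{2} \sqrt{\frac{1}{-166}}} = \frac{1}{\sqrt{2} \sqrt{- \frac{1}{166}}} = \frac{1}{\sqrt{2} \frac{i \sqrt{166}}{166}} = \frac{1}{\frac{1}{83} i \sqrt{83}} = - i \sqrt{83}$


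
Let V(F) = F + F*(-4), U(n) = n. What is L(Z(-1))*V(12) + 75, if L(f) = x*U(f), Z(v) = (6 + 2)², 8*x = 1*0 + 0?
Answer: 75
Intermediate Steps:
x = 0 (x = (1*0 + 0)/8 = (0 + 0)/8 = (⅛)*0 = 0)
Z(v) = 64 (Z(v) = 8² = 64)
V(F) = -3*F (V(F) = F - 4*F = -3*F)
L(f) = 0 (L(f) = 0*f = 0)
L(Z(-1))*V(12) + 75 = 0*(-3*12) + 75 = 0*(-36) + 75 = 0 + 75 = 75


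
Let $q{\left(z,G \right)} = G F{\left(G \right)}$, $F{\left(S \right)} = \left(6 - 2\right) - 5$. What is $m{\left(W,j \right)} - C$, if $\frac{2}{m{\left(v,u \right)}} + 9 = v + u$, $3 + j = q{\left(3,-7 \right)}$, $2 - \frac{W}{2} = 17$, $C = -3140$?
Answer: $\frac{109898}{35} \approx 3139.9$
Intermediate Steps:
$W = -30$ ($W = 4 - 34 = -30$)
$F{\left(S \right)} = -1$ ($F{\left(S \right)} = 4 - 5 = -1$)
$q{\left(z,G \right)} = - G$ ($q{\left(z,G \right)} = G \left(-1\right) = - G$)
$j = 4$ ($j = -3 - -7 = -3 + 7 = 4$)
$m{\left(v,u \right)} = \frac{2}{-9 + u + v}$ ($m{\left(v,u \right)} = \frac{2}{-9 + \left(v + u\right)} = \frac{2}{-9 + \left(u + v\right)} = \frac{2}{-9 + u + v}$)
$m{\left(W,j \right)} - C = \frac{2}{-9 + 4 - 30} - -3140 = \frac{2}{-35} + 3140 = 2 \left(- \frac{1}{35}\right) + 3140 = - \frac{2}{35} + 3140 = \frac{109898}{35}$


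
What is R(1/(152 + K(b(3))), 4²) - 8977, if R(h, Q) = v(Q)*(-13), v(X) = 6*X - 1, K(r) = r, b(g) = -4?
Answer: -10212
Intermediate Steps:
v(X) = -1 + 6*X
R(h, Q) = 13 - 78*Q (R(h, Q) = (-1 + 6*Q)*(-13) = 13 - 78*Q)
R(1/(152 + K(b(3))), 4²) - 8977 = (13 - 78*4²) - 8977 = (13 - 78*16) - 8977 = (13 - 1248) - 8977 = -1235 - 8977 = -10212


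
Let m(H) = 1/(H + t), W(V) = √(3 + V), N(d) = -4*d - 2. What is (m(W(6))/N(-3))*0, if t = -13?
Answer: 0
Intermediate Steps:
N(d) = -2 - 4*d
m(H) = 1/(-13 + H) (m(H) = 1/(H - 13) = 1/(-13 + H))
(m(W(6))/N(-3))*0 = (1/((-13 + √(3 + 6))*(-2 - 4*(-3))))*0 = (1/((-13 + √9)*(-2 + 12)))*0 = (1/((-13 + 3)*10))*0 = ((⅒)/(-10))*0 = -⅒*⅒*0 = -1/100*0 = 0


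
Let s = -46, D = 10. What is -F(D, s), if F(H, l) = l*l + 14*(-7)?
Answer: -2018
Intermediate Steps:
F(H, l) = -98 + l**2 (F(H, l) = l**2 - 98 = -98 + l**2)
-F(D, s) = -(-98 + (-46)**2) = -(-98 + 2116) = -1*2018 = -2018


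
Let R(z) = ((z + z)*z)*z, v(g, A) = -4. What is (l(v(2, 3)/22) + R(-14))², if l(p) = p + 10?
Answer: 3631267600/121 ≈ 3.0010e+7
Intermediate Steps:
l(p) = 10 + p
R(z) = 2*z³ (R(z) = ((2*z)*z)*z = (2*z²)*z = 2*z³)
(l(v(2, 3)/22) + R(-14))² = ((10 - 4/22) + 2*(-14)³)² = ((10 - 4*1/22) + 2*(-2744))² = ((10 - 2/11) - 5488)² = (108/11 - 5488)² = (-60260/11)² = 3631267600/121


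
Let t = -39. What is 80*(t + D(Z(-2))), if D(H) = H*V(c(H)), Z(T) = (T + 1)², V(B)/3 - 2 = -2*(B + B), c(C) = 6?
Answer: -8400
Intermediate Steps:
V(B) = 6 - 12*B (V(B) = 6 + 3*(-2*(B + B)) = 6 + 3*(-4*B) = 6 - 12*B)
Z(T) = (1 + T)²
D(H) = -66*H (D(H) = H*(6 - 12*6) = H*(6 - 72) = H*(-66) = -66*H)
80*(t + D(Z(-2))) = 80*(-39 - 66*(1 - 2)²) = 80*(-39 - 66*(-1)²) = 80*(-39 - 66*1) = 80*(-39 - 66) = 80*(-105) = -8400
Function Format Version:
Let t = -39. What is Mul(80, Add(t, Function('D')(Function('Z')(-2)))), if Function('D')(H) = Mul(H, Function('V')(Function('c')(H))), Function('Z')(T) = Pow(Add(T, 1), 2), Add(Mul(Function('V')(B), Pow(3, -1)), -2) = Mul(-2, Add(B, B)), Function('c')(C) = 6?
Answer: -8400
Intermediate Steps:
Function('V')(B) = Add(6, Mul(-12, B)) (Function('V')(B) = Add(6, Mul(3, Mul(-2, Add(B, B)))) = Add(6, Mul(3, Mul(-2, Mul(2, B)))) = Add(6, Mul(3, Mul(-4, B))) = Add(6, Mul(-12, B)))
Function('Z')(T) = Pow(Add(1, T), 2)
Function('D')(H) = Mul(-66, H) (Function('D')(H) = Mul(H, Add(6, Mul(-12, 6))) = Mul(H, Add(6, -72)) = Mul(H, -66) = Mul(-66, H))
Mul(80, Add(t, Function('D')(Function('Z')(-2)))) = Mul(80, Add(-39, Mul(-66, Pow(Add(1, -2), 2)))) = Mul(80, Add(-39, Mul(-66, Pow(-1, 2)))) = Mul(80, Add(-39, Mul(-66, 1))) = Mul(80, Add(-39, -66)) = Mul(80, -105) = -8400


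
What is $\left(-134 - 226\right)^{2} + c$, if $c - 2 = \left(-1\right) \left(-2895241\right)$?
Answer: $3024843$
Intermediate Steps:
$c = 2895243$ ($c = 2 - -2895241 = 2 + 2895241 = 2895243$)
$\left(-134 - 226\right)^{2} + c = \left(-134 - 226\right)^{2} + 2895243 = \left(-360\right)^{2} + 2895243 = 129600 + 2895243 = 3024843$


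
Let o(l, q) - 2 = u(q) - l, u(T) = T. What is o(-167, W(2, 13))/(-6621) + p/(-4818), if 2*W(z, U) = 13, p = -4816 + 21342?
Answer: -36754735/10633326 ≈ -3.4566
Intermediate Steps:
p = 16526
W(z, U) = 13/2 (W(z, U) = (1/2)*13 = 13/2)
o(l, q) = 2 + q - l (o(l, q) = 2 + (q - l) = 2 + q - l)
o(-167, W(2, 13))/(-6621) + p/(-4818) = (2 + 13/2 - 1*(-167))/(-6621) + 16526/(-4818) = (2 + 13/2 + 167)*(-1/6621) + 16526*(-1/4818) = (351/2)*(-1/6621) - 8263/2409 = -117/4414 - 8263/2409 = -36754735/10633326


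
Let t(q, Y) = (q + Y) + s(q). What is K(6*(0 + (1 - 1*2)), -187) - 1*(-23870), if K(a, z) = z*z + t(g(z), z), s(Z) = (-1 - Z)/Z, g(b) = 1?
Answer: 58651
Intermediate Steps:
s(Z) = (-1 - Z)/Z
t(q, Y) = Y + q + (-1 - q)/q (t(q, Y) = (q + Y) + (-1 - q)/q = (Y + q) + (-1 - q)/q = Y + q + (-1 - q)/q)
K(a, z) = -1 + z + z² (K(a, z) = z*z + (-1 + z + 1 - 1/1) = z² + (-1 + z + 1 - 1*1) = z² + (-1 + z + 1 - 1) = z² + (-1 + z) = -1 + z + z²)
K(6*(0 + (1 - 1*2)), -187) - 1*(-23870) = (-1 - 187 + (-187)²) - 1*(-23870) = (-1 - 187 + 34969) + 23870 = 34781 + 23870 = 58651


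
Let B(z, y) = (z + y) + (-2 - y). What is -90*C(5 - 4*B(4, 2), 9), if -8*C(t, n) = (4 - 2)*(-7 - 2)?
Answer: -405/2 ≈ -202.50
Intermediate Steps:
B(z, y) = -2 + z (B(z, y) = (y + z) + (-2 - y) = -2 + z)
C(t, n) = 9/4 (C(t, n) = -(4 - 2)*(-7 - 2)/8 = -(-9)/4 = -⅛*(-18) = 9/4)
-90*C(5 - 4*B(4, 2), 9) = -90*9/4 = -405/2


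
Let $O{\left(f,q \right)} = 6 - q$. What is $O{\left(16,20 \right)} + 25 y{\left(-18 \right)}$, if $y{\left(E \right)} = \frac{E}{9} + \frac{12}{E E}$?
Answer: $- \frac{1703}{27} \approx -63.074$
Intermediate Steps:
$y{\left(E \right)} = \frac{12}{E^{2}} + \frac{E}{9}$ ($y{\left(E \right)} = E \frac{1}{9} + \frac{12}{E^{2}} = \frac{E}{9} + \frac{12}{E^{2}} = \frac{12}{E^{2}} + \frac{E}{9}$)
$O{\left(16,20 \right)} + 25 y{\left(-18 \right)} = \left(6 - 20\right) + 25 \left(\frac{12}{324} + \frac{1}{9} \left(-18\right)\right) = \left(6 - 20\right) + 25 \left(12 \cdot \frac{1}{324} - 2\right) = -14 + 25 \left(\frac{1}{27} - 2\right) = -14 + 25 \left(- \frac{53}{27}\right) = -14 - \frac{1325}{27} = - \frac{1703}{27}$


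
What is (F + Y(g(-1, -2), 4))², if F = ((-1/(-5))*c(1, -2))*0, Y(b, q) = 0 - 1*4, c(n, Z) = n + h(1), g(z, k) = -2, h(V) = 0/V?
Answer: 16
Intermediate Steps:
h(V) = 0
c(n, Z) = n (c(n, Z) = n + 0 = n)
Y(b, q) = -4 (Y(b, q) = 0 - 4 = -4)
F = 0 (F = (-1/(-5)*1)*0 = (-1*(-⅕)*1)*0 = ((⅕)*1)*0 = (⅕)*0 = 0)
(F + Y(g(-1, -2), 4))² = (0 - 4)² = (-4)² = 16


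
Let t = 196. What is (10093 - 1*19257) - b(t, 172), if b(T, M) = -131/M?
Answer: -1576077/172 ≈ -9163.2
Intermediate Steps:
(10093 - 1*19257) - b(t, 172) = (10093 - 1*19257) - (-131)/172 = (10093 - 19257) - (-131)/172 = -9164 - 1*(-131/172) = -9164 + 131/172 = -1576077/172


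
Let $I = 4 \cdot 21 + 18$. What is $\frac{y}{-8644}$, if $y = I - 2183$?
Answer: $\frac{2081}{8644} \approx 0.24075$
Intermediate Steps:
$I = 102$ ($I = 84 + 18 = 102$)
$y = -2081$ ($y = 102 - 2183 = -2081$)
$\frac{y}{-8644} = - \frac{2081}{-8644} = \left(-2081\right) \left(- \frac{1}{8644}\right) = \frac{2081}{8644}$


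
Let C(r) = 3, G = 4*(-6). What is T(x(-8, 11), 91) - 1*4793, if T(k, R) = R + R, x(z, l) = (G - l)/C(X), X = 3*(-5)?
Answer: -4611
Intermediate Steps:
G = -24
X = -15
x(z, l) = -8 - l/3 (x(z, l) = (-24 - l)/3 = (-24 - l)*(⅓) = -8 - l/3)
T(k, R) = 2*R
T(x(-8, 11), 91) - 1*4793 = 2*91 - 1*4793 = 182 - 4793 = -4611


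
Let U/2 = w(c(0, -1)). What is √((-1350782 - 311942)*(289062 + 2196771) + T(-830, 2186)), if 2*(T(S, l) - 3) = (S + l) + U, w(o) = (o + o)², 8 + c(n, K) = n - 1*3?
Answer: I*√4133254187927 ≈ 2.033e+6*I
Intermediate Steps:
c(n, K) = -11 + n (c(n, K) = -8 + (n - 1*3) = -8 + (n - 3) = -8 + (-3 + n) = -11 + n)
w(o) = 4*o² (w(o) = (2*o)² = 4*o²)
U = 968 (U = 2*(4*(-11 + 0)²) = 2*(4*(-11)²) = 2*(4*121) = 2*484 = 968)
T(S, l) = 487 + S/2 + l/2 (T(S, l) = 3 + ((S + l) + 968)/2 = 3 + (968 + S + l)/2 = 3 + (484 + S/2 + l/2) = 487 + S/2 + l/2)
√((-1350782 - 311942)*(289062 + 2196771) + T(-830, 2186)) = √((-1350782 - 311942)*(289062 + 2196771) + (487 + (½)*(-830) + (½)*2186)) = √(-1662724*2485833 + (487 - 415 + 1093)) = √(-4133254189092 + 1165) = √(-4133254187927) = I*√4133254187927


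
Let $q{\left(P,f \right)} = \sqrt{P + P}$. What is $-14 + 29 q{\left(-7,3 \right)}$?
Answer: $-14 + 29 i \sqrt{14} \approx -14.0 + 108.51 i$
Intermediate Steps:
$q{\left(P,f \right)} = \sqrt{2} \sqrt{P}$ ($q{\left(P,f \right)} = \sqrt{2 P} = \sqrt{2} \sqrt{P}$)
$-14 + 29 q{\left(-7,3 \right)} = -14 + 29 \sqrt{2} \sqrt{-7} = -14 + 29 \sqrt{2} i \sqrt{7} = -14 + 29 i \sqrt{14}$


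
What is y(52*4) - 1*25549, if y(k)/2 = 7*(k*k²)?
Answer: 125959219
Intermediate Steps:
y(k) = 14*k³ (y(k) = 2*(7*(k*k²)) = 2*(7*k³) = 14*k³)
y(52*4) - 1*25549 = 14*(52*4)³ - 1*25549 = 14*208³ - 25549 = 14*8998912 - 25549 = 125984768 - 25549 = 125959219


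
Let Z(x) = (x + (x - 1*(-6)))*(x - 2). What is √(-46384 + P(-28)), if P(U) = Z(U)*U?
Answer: 8*I*√1381 ≈ 297.29*I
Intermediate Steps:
Z(x) = (-2 + x)*(6 + 2*x) (Z(x) = (x + (x + 6))*(-2 + x) = (x + (6 + x))*(-2 + x) = (6 + 2*x)*(-2 + x) = (-2 + x)*(6 + 2*x))
P(U) = U*(-12 + 2*U + 2*U²) (P(U) = (-12 + 2*U + 2*U²)*U = U*(-12 + 2*U + 2*U²))
√(-46384 + P(-28)) = √(-46384 + 2*(-28)*(-6 - 28 + (-28)²)) = √(-46384 + 2*(-28)*(-6 - 28 + 784)) = √(-46384 + 2*(-28)*750) = √(-46384 - 42000) = √(-88384) = 8*I*√1381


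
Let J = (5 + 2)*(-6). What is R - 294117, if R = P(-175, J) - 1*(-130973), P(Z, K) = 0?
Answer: -163144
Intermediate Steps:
J = -42 (J = 7*(-6) = -42)
R = 130973 (R = 0 - 1*(-130973) = 0 + 130973 = 130973)
R - 294117 = 130973 - 294117 = -163144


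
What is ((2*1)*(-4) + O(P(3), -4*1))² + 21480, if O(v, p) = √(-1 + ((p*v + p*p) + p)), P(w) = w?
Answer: 21543 - 16*I ≈ 21543.0 - 16.0*I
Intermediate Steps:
O(v, p) = √(-1 + p + p² + p*v) (O(v, p) = √(-1 + ((p*v + p²) + p)) = √(-1 + ((p² + p*v) + p)) = √(-1 + (p + p² + p*v)) = √(-1 + p + p² + p*v))
((2*1)*(-4) + O(P(3), -4*1))² + 21480 = ((2*1)*(-4) + √(-1 - 4*1 + (-4*1)² - 4*1*3))² + 21480 = (2*(-4) + √(-1 - 4 + (-4)² - 4*3))² + 21480 = (-8 + √(-1 - 4 + 16 - 12))² + 21480 = (-8 + √(-1))² + 21480 = (-8 + I)² + 21480 = 21480 + (-8 + I)²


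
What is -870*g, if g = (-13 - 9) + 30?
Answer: -6960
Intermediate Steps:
g = 8 (g = -22 + 30 = 8)
-870*g = -870*8 = -6960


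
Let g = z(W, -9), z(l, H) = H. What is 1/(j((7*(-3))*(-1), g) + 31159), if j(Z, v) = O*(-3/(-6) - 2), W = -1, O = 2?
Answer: 1/31156 ≈ 3.2097e-5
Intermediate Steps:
g = -9
j(Z, v) = -3 (j(Z, v) = 2*(-3/(-6) - 2) = 2*(-3*(-⅙) - 2) = 2*(½ - 2) = 2*(-3/2) = -3)
1/(j((7*(-3))*(-1), g) + 31159) = 1/(-3 + 31159) = 1/31156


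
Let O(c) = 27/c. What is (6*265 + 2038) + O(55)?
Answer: 199567/55 ≈ 3628.5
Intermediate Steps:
(6*265 + 2038) + O(55) = (6*265 + 2038) + 27/55 = (1590 + 2038) + 27*(1/55) = 3628 + 27/55 = 199567/55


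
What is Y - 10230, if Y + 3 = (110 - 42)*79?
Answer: -4861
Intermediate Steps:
Y = 5369 (Y = -3 + (110 - 42)*79 = -3 + 68*79 = -3 + 5372 = 5369)
Y - 10230 = 5369 - 10230 = -4861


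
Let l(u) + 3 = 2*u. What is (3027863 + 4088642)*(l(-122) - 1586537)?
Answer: -11292356269920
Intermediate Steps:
l(u) = -3 + 2*u
(3027863 + 4088642)*(l(-122) - 1586537) = (3027863 + 4088642)*((-3 + 2*(-122)) - 1586537) = 7116505*((-3 - 244) - 1586537) = 7116505*(-247 - 1586537) = 7116505*(-1586784) = -11292356269920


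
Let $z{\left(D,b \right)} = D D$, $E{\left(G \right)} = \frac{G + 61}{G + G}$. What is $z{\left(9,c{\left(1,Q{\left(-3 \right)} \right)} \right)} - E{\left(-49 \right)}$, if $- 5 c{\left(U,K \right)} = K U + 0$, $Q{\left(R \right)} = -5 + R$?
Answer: $\frac{3975}{49} \approx 81.122$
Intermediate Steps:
$c{\left(U,K \right)} = - \frac{K U}{5}$ ($c{\left(U,K \right)} = - \frac{K U + 0}{5} = - \frac{K U}{5}$)
$E{\left(G \right)} = \frac{61 + G}{2 G}$
$z{\left(D,b \right)} = D^{2}$
$z{\left(9,c{\left(1,Q{\left(-3 \right)} \right)} \right)} - E{\left(-49 \right)} = 9^{2} - \frac{61 - 49}{2 \left(-49\right)} = 81 - \frac{1}{2} \left(- \frac{1}{49}\right) 12 = 81 - - \frac{6}{49} = 81 + \frac{6}{49} = \frac{3975}{49}$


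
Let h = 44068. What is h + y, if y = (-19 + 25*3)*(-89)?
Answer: 39084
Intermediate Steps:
y = -4984 (y = (-19 + 75)*(-89) = 56*(-89) = -4984)
h + y = 44068 - 4984 = 39084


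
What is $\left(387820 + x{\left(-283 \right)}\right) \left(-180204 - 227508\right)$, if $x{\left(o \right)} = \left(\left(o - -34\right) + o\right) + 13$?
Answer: $-157907265312$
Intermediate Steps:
$x{\left(o \right)} = 47 + 2 o$ ($x{\left(o \right)} = \left(\left(o + 34\right) + o\right) + 13 = \left(\left(34 + o\right) + o\right) + 13 = \left(34 + 2 o\right) + 13 = 47 + 2 o$)
$\left(387820 + x{\left(-283 \right)}\right) \left(-180204 - 227508\right) = \left(387820 + \left(47 + 2 \left(-283\right)\right)\right) \left(-180204 - 227508\right) = \left(387820 + \left(47 - 566\right)\right) \left(-407712\right) = \left(387820 - 519\right) \left(-407712\right) = 387301 \left(-407712\right) = -157907265312$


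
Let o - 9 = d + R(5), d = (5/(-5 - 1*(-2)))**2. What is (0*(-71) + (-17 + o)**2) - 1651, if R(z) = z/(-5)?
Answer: -130595/81 ≈ -1612.3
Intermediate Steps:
R(z) = -z/5 (R(z) = z*(-1/5) = -z/5)
d = 25/9 (d = (5/(-5 + 2))**2 = (5/(-3))**2 = (5*(-1/3))**2 = (-5/3)**2 = 25/9 ≈ 2.7778)
o = 97/9 (o = 9 + (25/9 - 1/5*5) = 9 + (25/9 - 1) = 9 + 16/9 = 97/9 ≈ 10.778)
(0*(-71) + (-17 + o)**2) - 1651 = (0*(-71) + (-17 + 97/9)**2) - 1651 = (0 + (-56/9)**2) - 1651 = (0 + 3136/81) - 1651 = 3136/81 - 1651 = -130595/81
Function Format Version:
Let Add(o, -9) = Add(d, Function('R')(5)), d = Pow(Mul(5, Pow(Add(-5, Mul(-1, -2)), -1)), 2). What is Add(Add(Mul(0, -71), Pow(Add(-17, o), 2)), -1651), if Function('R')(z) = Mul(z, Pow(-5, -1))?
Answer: Rational(-130595, 81) ≈ -1612.3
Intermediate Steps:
Function('R')(z) = Mul(Rational(-1, 5), z) (Function('R')(z) = Mul(z, Rational(-1, 5)) = Mul(Rational(-1, 5), z))
d = Rational(25, 9) (d = Pow(Mul(5, Pow(Add(-5, 2), -1)), 2) = Pow(Mul(5, Pow(-3, -1)), 2) = Pow(Mul(5, Rational(-1, 3)), 2) = Pow(Rational(-5, 3), 2) = Rational(25, 9) ≈ 2.7778)
o = Rational(97, 9) (o = Add(9, Add(Rational(25, 9), Mul(Rational(-1, 5), 5))) = Add(9, Add(Rational(25, 9), -1)) = Add(9, Rational(16, 9)) = Rational(97, 9) ≈ 10.778)
Add(Add(Mul(0, -71), Pow(Add(-17, o), 2)), -1651) = Add(Add(Mul(0, -71), Pow(Add(-17, Rational(97, 9)), 2)), -1651) = Add(Add(0, Pow(Rational(-56, 9), 2)), -1651) = Add(Add(0, Rational(3136, 81)), -1651) = Add(Rational(3136, 81), -1651) = Rational(-130595, 81)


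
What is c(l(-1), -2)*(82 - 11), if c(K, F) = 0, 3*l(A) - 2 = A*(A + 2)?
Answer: 0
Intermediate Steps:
l(A) = ⅔ + A*(2 + A)/3 (l(A) = ⅔ + (A*(A + 2))/3 = ⅔ + (A*(2 + A))/3 = ⅔ + A*(2 + A)/3)
c(l(-1), -2)*(82 - 11) = 0*(82 - 11) = 0*71 = 0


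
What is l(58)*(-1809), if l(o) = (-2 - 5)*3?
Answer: 37989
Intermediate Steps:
l(o) = -21 (l(o) = -7*3 = -21)
l(58)*(-1809) = -21*(-1809) = 37989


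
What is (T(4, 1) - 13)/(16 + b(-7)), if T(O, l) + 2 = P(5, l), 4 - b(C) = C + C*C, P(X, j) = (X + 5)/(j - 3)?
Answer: 10/11 ≈ 0.90909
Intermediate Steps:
P(X, j) = (5 + X)/(-3 + j)
b(C) = 4 - C - C² (b(C) = 4 - (C + C*C) = 4 - (C + C²) = 4 + (-C - C²) = 4 - C - C²)
T(O, l) = -2 + 10/(-3 + l) (T(O, l) = -2 + (5 + 5)/(-3 + l) = -2 + 10/(-3 + l))
(T(4, 1) - 13)/(16 + b(-7)) = (2*(8 - 1*1)/(-3 + 1) - 13)/(16 + (4 - 1*(-7) - 1*(-7)²)) = (2*(8 - 1)/(-2) - 13)/(16 + (4 + 7 - 1*49)) = (2*(-½)*7 - 13)/(16 + (4 + 7 - 49)) = (-7 - 13)/(16 - 38) = -20/(-22) = -20*(-1/22) = 10/11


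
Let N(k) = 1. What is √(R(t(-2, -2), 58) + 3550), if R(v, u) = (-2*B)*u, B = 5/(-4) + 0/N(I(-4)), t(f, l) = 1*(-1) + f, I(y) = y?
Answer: √3695 ≈ 60.786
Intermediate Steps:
t(f, l) = -1 + f
B = -5/4 (B = 5/(-4) + 0/1 = 5*(-¼) + 0*1 = -5/4 + 0 = -5/4 ≈ -1.2500)
R(v, u) = 5*u/2 (R(v, u) = (-2*(-5/4))*u = 5*u/2)
√(R(t(-2, -2), 58) + 3550) = √((5/2)*58 + 3550) = √(145 + 3550) = √3695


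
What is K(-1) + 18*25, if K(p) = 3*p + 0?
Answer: 447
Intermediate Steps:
K(p) = 3*p
K(-1) + 18*25 = 3*(-1) + 18*25 = -3 + 450 = 447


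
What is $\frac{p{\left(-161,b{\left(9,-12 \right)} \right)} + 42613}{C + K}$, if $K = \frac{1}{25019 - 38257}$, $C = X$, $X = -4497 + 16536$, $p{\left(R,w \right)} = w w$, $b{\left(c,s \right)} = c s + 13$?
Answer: $\frac{683583844}{159372281} \approx 4.2892$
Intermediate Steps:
$b{\left(c,s \right)} = 13 + c s$
$p{\left(R,w \right)} = w^{2}$
$X = 12039$
$C = 12039$
$K = - \frac{1}{13238}$ ($K = \frac{1}{-13238} = - \frac{1}{13238} \approx -7.554 \cdot 10^{-5}$)
$\frac{p{\left(-161,b{\left(9,-12 \right)} \right)} + 42613}{C + K} = \frac{\left(13 + 9 \left(-12\right)\right)^{2} + 42613}{12039 - \frac{1}{13238}} = \frac{\left(13 - 108\right)^{2} + 42613}{\frac{159372281}{13238}} = \left(\left(-95\right)^{2} + 42613\right) \frac{13238}{159372281} = \left(9025 + 42613\right) \frac{13238}{159372281} = 51638 \cdot \frac{13238}{159372281} = \frac{683583844}{159372281}$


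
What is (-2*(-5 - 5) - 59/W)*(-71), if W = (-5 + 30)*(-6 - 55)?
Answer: -2169689/1525 ≈ -1422.7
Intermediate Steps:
W = -1525 (W = 25*(-61) = -1525)
(-2*(-5 - 5) - 59/W)*(-71) = (-2*(-5 - 5) - 59/(-1525))*(-71) = (-2*(-10) - 59*(-1/1525))*(-71) = (20 + 59/1525)*(-71) = (30559/1525)*(-71) = -2169689/1525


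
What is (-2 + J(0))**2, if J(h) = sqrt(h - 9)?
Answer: (2 - 3*I)**2 ≈ -5.0 - 12.0*I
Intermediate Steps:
J(h) = sqrt(-9 + h)
(-2 + J(0))**2 = (-2 + sqrt(-9 + 0))**2 = (-2 + sqrt(-9))**2 = (-2 + 3*I)**2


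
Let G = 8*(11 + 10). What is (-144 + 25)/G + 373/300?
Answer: 107/200 ≈ 0.53500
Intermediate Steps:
G = 168 (G = 8*21 = 168)
(-144 + 25)/G + 373/300 = (-144 + 25)/168 + 373/300 = -119*1/168 + 373*(1/300) = -17/24 + 373/300 = 107/200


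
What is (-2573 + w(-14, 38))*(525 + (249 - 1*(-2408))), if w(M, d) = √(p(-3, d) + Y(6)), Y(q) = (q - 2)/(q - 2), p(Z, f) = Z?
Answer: -8187286 + 3182*I*√2 ≈ -8.1873e+6 + 4500.0*I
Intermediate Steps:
Y(q) = 1 (Y(q) = (-2 + q)/(-2 + q) = 1)
w(M, d) = I*√2 (w(M, d) = √(-3 + 1) = √(-2) = I*√2)
(-2573 + w(-14, 38))*(525 + (249 - 1*(-2408))) = (-2573 + I*√2)*(525 + (249 - 1*(-2408))) = (-2573 + I*√2)*(525 + (249 + 2408)) = (-2573 + I*√2)*(525 + 2657) = (-2573 + I*√2)*3182 = -8187286 + 3182*I*√2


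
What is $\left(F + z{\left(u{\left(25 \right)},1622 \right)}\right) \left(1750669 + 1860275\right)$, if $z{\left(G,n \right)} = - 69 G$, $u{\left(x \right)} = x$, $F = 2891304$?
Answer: $10434107952576$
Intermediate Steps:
$\left(F + z{\left(u{\left(25 \right)},1622 \right)}\right) \left(1750669 + 1860275\right) = \left(2891304 - 1725\right) \left(1750669 + 1860275\right) = \left(2891304 - 1725\right) 3610944 = 2889579 \cdot 3610944 = 10434107952576$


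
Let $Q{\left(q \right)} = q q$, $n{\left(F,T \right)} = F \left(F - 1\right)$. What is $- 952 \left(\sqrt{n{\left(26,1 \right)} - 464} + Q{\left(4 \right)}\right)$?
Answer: $-15232 - 952 \sqrt{186} \approx -28216.0$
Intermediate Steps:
$n{\left(F,T \right)} = F \left(-1 + F\right)$
$Q{\left(q \right)} = q^{2}$
$- 952 \left(\sqrt{n{\left(26,1 \right)} - 464} + Q{\left(4 \right)}\right) = - 952 \left(\sqrt{26 \left(-1 + 26\right) - 464} + 4^{2}\right) = - 952 \left(\sqrt{26 \cdot 25 - 464} + 16\right) = - 952 \left(\sqrt{650 - 464} + 16\right) = - 952 \left(\sqrt{186} + 16\right) = - 952 \left(16 + \sqrt{186}\right) = -15232 - 952 \sqrt{186}$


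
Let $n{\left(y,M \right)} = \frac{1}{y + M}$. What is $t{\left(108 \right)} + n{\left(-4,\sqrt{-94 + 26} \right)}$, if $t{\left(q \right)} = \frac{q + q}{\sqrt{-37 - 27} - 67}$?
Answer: $- \frac{308465}{95613} - \frac{1728 i}{4553} - \frac{i \sqrt{17}}{42} \approx -3.2262 - 0.4777 i$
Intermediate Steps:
$n{\left(y,M \right)} = \frac{1}{M + y}$
$t{\left(q \right)} = \frac{2 q \left(-67 - 8 i\right)}{4553}$ ($t{\left(q \right)} = \frac{2 q}{\sqrt{-64} - 67} = \frac{2 q}{8 i - 67} = \frac{2 q}{-67 + 8 i} = 2 q \frac{-67 - 8 i}{4553} = \frac{2 q \left(-67 - 8 i\right)}{4553}$)
$t{\left(108 \right)} + n{\left(-4,\sqrt{-94 + 26} \right)} = \left(- \frac{2}{4553}\right) 108 \left(67 + 8 i\right) + \frac{1}{\sqrt{-94 + 26} - 4} = \left(- \frac{14472}{4553} - \frac{1728 i}{4553}\right) + \frac{1}{\sqrt{-68} - 4} = \left(- \frac{14472}{4553} - \frac{1728 i}{4553}\right) + \frac{1}{2 i \sqrt{17} - 4} = \left(- \frac{14472}{4553} - \frac{1728 i}{4553}\right) + \frac{1}{-4 + 2 i \sqrt{17}} = - \frac{14472}{4553} + \frac{1}{-4 + 2 i \sqrt{17}} - \frac{1728 i}{4553}$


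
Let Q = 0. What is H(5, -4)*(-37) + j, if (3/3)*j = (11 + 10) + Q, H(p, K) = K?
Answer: 169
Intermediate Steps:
j = 21 (j = (11 + 10) + 0 = 21 + 0 = 21)
H(5, -4)*(-37) + j = -4*(-37) + 21 = 148 + 21 = 169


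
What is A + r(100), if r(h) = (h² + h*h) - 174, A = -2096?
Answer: 17730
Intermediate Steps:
r(h) = -174 + 2*h² (r(h) = (h² + h²) - 174 = 2*h² - 174 = -174 + 2*h²)
A + r(100) = -2096 + (-174 + 2*100²) = -2096 + (-174 + 2*10000) = -2096 + (-174 + 20000) = -2096 + 19826 = 17730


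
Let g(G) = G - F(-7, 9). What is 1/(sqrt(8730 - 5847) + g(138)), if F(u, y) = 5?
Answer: 133/14806 - 31*sqrt(3)/14806 ≈ 0.0053564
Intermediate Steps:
g(G) = -5 + G (g(G) = G - 1*5 = G - 5 = -5 + G)
1/(sqrt(8730 - 5847) + g(138)) = 1/(sqrt(8730 - 5847) + (-5 + 138)) = 1/(sqrt(2883) + 133) = 1/(31*sqrt(3) + 133) = 1/(133 + 31*sqrt(3))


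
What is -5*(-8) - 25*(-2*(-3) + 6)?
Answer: -260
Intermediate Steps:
-5*(-8) - 25*(-2*(-3) + 6) = 40 - 25*(6 + 6) = 40 - 25*12 = 40 - 300 = -260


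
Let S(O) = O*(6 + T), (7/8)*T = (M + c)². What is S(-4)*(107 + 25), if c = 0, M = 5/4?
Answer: -28776/7 ≈ -4110.9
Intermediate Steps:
M = 5/4 (M = 5*(¼) = 5/4 ≈ 1.2500)
T = 25/14 (T = 8*(5/4 + 0)²/7 = 8*(5/4)²/7 = (8/7)*(25/16) = 25/14 ≈ 1.7857)
S(O) = 109*O/14 (S(O) = O*(6 + 25/14) = O*(109/14) = 109*O/14)
S(-4)*(107 + 25) = ((109/14)*(-4))*(107 + 25) = -218/7*132 = -28776/7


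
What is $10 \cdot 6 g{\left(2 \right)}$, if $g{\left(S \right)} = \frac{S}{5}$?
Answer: $24$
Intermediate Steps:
$g{\left(S \right)} = \frac{S}{5}$ ($g{\left(S \right)} = S \frac{1}{5} = \frac{S}{5}$)
$10 \cdot 6 g{\left(2 \right)} = 10 \cdot 6 \cdot \frac{1}{5} \cdot 2 = 60 \cdot \frac{2}{5} = 24$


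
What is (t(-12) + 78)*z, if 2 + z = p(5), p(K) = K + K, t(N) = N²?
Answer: 1776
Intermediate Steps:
p(K) = 2*K
z = 8 (z = -2 + 2*5 = -2 + 10 = 8)
(t(-12) + 78)*z = ((-12)² + 78)*8 = (144 + 78)*8 = 222*8 = 1776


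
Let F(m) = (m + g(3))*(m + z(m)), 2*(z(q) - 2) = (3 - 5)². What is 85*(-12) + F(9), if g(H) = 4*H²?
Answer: -435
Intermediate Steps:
z(q) = 4 (z(q) = 2 + (3 - 5)²/2 = 2 + (½)*(-2)² = 2 + (½)*4 = 2 + 2 = 4)
F(m) = (4 + m)*(36 + m) (F(m) = (m + 4*3²)*(m + 4) = (m + 4*9)*(4 + m) = (m + 36)*(4 + m) = (36 + m)*(4 + m) = (4 + m)*(36 + m))
85*(-12) + F(9) = 85*(-12) + (144 + 9² + 40*9) = -1020 + (144 + 81 + 360) = -1020 + 585 = -435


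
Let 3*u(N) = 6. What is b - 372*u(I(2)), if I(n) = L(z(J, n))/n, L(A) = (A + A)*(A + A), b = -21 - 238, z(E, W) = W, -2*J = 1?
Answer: -1003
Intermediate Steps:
J = -½ (J = -½*1 = -½ ≈ -0.50000)
b = -259
L(A) = 4*A² (L(A) = (2*A)*(2*A) = 4*A²)
I(n) = 4*n (I(n) = (4*n²)/n = 4*n)
u(N) = 2 (u(N) = (⅓)*6 = 2)
b - 372*u(I(2)) = -259 - 372*2 = -259 - 744 = -1003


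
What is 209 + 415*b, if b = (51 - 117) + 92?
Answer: 10999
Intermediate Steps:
b = 26 (b = -66 + 92 = 26)
209 + 415*b = 209 + 415*26 = 209 + 10790 = 10999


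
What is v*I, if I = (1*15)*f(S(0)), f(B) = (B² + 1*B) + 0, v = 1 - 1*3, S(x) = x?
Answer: 0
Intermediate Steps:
v = -2 (v = 1 - 3 = -2)
f(B) = B + B² (f(B) = (B² + B) + 0 = (B + B²) + 0 = B + B²)
I = 0 (I = (1*15)*(0*(1 + 0)) = 15*(0*1) = 15*0 = 0)
v*I = -2*0 = 0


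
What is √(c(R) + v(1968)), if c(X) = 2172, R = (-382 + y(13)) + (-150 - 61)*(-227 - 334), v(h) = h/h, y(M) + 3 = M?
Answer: √2173 ≈ 46.615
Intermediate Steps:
y(M) = -3 + M
v(h) = 1
R = 117999 (R = (-382 + (-3 + 13)) + (-150 - 61)*(-227 - 334) = (-382 + 10) - 211*(-561) = -372 + 118371 = 117999)
√(c(R) + v(1968)) = √(2172 + 1) = √2173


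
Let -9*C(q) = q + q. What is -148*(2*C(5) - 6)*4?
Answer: 43808/9 ≈ 4867.6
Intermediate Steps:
C(q) = -2*q/9 (C(q) = -(q + q)/9 = -2*q/9)
-148*(2*C(5) - 6)*4 = -148*(2*(-2/9*5) - 6)*4 = -148*(2*(-10/9) - 6)*4 = -148*(-20/9 - 6)*4 = -148*(-74/9)*4 = (10952/9)*4 = 43808/9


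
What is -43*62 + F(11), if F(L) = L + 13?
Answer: -2642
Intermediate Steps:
F(L) = 13 + L
-43*62 + F(11) = -43*62 + (13 + 11) = -2666 + 24 = -2642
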